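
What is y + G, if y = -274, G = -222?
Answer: -496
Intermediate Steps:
y + G = -274 - 222 = -496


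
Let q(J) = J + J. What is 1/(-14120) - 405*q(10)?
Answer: -114372001/14120 ≈ -8100.0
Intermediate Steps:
q(J) = 2*J
1/(-14120) - 405*q(10) = 1/(-14120) - 405*2*10 = -1/14120 - 405*20 = -1/14120 - 1*8100 = -1/14120 - 8100 = -114372001/14120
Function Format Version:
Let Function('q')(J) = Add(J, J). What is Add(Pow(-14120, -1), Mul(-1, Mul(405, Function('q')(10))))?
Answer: Rational(-114372001, 14120) ≈ -8100.0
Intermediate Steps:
Function('q')(J) = Mul(2, J)
Add(Pow(-14120, -1), Mul(-1, Mul(405, Function('q')(10)))) = Add(Pow(-14120, -1), Mul(-1, Mul(405, Mul(2, 10)))) = Add(Rational(-1, 14120), Mul(-1, Mul(405, 20))) = Add(Rational(-1, 14120), Mul(-1, 8100)) = Add(Rational(-1, 14120), -8100) = Rational(-114372001, 14120)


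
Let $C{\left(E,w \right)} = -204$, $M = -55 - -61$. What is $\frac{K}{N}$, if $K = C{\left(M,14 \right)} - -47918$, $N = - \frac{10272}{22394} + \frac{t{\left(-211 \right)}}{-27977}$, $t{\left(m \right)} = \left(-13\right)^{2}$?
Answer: $- \frac{14946814589866}{145582165} \approx -1.0267 \cdot 10^{5}$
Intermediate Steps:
$M = 6$ ($M = -55 + 61 = 6$)
$t{\left(m \right)} = 169$
$N = - \frac{145582165}{313258469}$ ($N = - \frac{10272}{22394} + \frac{169}{-27977} = \left(-10272\right) \frac{1}{22394} + 169 \left(- \frac{1}{27977}\right) = - \frac{5136}{11197} - \frac{169}{27977} = - \frac{145582165}{313258469} \approx -0.46474$)
$K = 47714$ ($K = -204 - -47918 = -204 + 47918 = 47714$)
$\frac{K}{N} = \frac{47714}{- \frac{145582165}{313258469}} = 47714 \left(- \frac{313258469}{145582165}\right) = - \frac{14946814589866}{145582165}$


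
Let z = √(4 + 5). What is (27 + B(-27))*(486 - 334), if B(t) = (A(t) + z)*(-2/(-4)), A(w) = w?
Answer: 2280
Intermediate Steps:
z = 3 (z = √9 = 3)
B(t) = 3/2 + t/2 (B(t) = (t + 3)*(-2/(-4)) = (3 + t)*(-2*(-¼)) = (3 + t)*(½) = 3/2 + t/2)
(27 + B(-27))*(486 - 334) = (27 + (3/2 + (½)*(-27)))*(486 - 334) = (27 + (3/2 - 27/2))*152 = (27 - 12)*152 = 15*152 = 2280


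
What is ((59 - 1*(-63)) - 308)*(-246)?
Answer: 45756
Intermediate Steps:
((59 - 1*(-63)) - 308)*(-246) = ((59 + 63) - 308)*(-246) = (122 - 308)*(-246) = -186*(-246) = 45756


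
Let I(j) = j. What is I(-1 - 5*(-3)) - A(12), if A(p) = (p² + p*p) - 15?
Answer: -259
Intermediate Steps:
A(p) = -15 + 2*p² (A(p) = (p² + p²) - 15 = 2*p² - 15 = -15 + 2*p²)
I(-1 - 5*(-3)) - A(12) = (-1 - 5*(-3)) - (-15 + 2*12²) = (-1 + 15) - (-15 + 2*144) = 14 - (-15 + 288) = 14 - 1*273 = 14 - 273 = -259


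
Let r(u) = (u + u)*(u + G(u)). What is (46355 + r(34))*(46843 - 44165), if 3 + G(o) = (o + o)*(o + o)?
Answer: 971832810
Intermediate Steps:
G(o) = -3 + 4*o² (G(o) = -3 + (o + o)*(o + o) = -3 + (2*o)*(2*o) = -3 + 4*o²)
r(u) = 2*u*(-3 + u + 4*u²) (r(u) = (u + u)*(u + (-3 + 4*u²)) = (2*u)*(-3 + u + 4*u²) = 2*u*(-3 + u + 4*u²))
(46355 + r(34))*(46843 - 44165) = (46355 + 2*34*(-3 + 34 + 4*34²))*(46843 - 44165) = (46355 + 2*34*(-3 + 34 + 4*1156))*2678 = (46355 + 2*34*(-3 + 34 + 4624))*2678 = (46355 + 2*34*4655)*2678 = (46355 + 316540)*2678 = 362895*2678 = 971832810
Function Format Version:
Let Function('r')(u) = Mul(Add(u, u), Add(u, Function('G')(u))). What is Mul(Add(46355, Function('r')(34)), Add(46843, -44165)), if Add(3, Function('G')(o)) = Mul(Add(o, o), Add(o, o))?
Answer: 971832810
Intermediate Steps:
Function('G')(o) = Add(-3, Mul(4, Pow(o, 2))) (Function('G')(o) = Add(-3, Mul(Add(o, o), Add(o, o))) = Add(-3, Mul(Mul(2, o), Mul(2, o))) = Add(-3, Mul(4, Pow(o, 2))))
Function('r')(u) = Mul(2, u, Add(-3, u, Mul(4, Pow(u, 2)))) (Function('r')(u) = Mul(Add(u, u), Add(u, Add(-3, Mul(4, Pow(u, 2))))) = Mul(Mul(2, u), Add(-3, u, Mul(4, Pow(u, 2)))) = Mul(2, u, Add(-3, u, Mul(4, Pow(u, 2)))))
Mul(Add(46355, Function('r')(34)), Add(46843, -44165)) = Mul(Add(46355, Mul(2, 34, Add(-3, 34, Mul(4, Pow(34, 2))))), Add(46843, -44165)) = Mul(Add(46355, Mul(2, 34, Add(-3, 34, Mul(4, 1156)))), 2678) = Mul(Add(46355, Mul(2, 34, Add(-3, 34, 4624))), 2678) = Mul(Add(46355, Mul(2, 34, 4655)), 2678) = Mul(Add(46355, 316540), 2678) = Mul(362895, 2678) = 971832810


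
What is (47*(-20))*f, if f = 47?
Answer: -44180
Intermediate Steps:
(47*(-20))*f = (47*(-20))*47 = -940*47 = -44180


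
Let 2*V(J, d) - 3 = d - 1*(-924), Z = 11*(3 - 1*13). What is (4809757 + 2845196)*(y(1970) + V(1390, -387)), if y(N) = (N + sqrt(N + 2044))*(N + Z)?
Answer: 28051345619910 + 42714637740*sqrt(446) ≈ 2.8953e+13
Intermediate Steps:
Z = -110 (Z = 11*(3 - 13) = 11*(-10) = -110)
V(J, d) = 927/2 + d/2 (V(J, d) = 3/2 + (d - 1*(-924))/2 = 3/2 + (d + 924)/2 = 3/2 + (924 + d)/2 = 3/2 + (462 + d/2) = 927/2 + d/2)
y(N) = (-110 + N)*(N + sqrt(2044 + N)) (y(N) = (N + sqrt(N + 2044))*(N - 110) = (N + sqrt(2044 + N))*(-110 + N) = (-110 + N)*(N + sqrt(2044 + N)))
(4809757 + 2845196)*(y(1970) + V(1390, -387)) = (4809757 + 2845196)*((1970**2 - 110*1970 - 110*sqrt(2044 + 1970) + 1970*sqrt(2044 + 1970)) + (927/2 + (1/2)*(-387))) = 7654953*((3880900 - 216700 - 330*sqrt(446) + 1970*sqrt(4014)) + (927/2 - 387/2)) = 7654953*((3880900 - 216700 - 330*sqrt(446) + 1970*(3*sqrt(446))) + 270) = 7654953*((3880900 - 216700 - 330*sqrt(446) + 5910*sqrt(446)) + 270) = 7654953*((3664200 + 5580*sqrt(446)) + 270) = 7654953*(3664470 + 5580*sqrt(446)) = 28051345619910 + 42714637740*sqrt(446)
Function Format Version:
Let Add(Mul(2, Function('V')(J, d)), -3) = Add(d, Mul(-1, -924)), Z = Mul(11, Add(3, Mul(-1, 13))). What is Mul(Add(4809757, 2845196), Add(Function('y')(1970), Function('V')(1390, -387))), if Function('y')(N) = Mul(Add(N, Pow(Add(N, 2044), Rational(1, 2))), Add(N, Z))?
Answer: Add(28051345619910, Mul(42714637740, Pow(446, Rational(1, 2)))) ≈ 2.8953e+13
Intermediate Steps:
Z = -110 (Z = Mul(11, Add(3, -13)) = Mul(11, -10) = -110)
Function('V')(J, d) = Add(Rational(927, 2), Mul(Rational(1, 2), d)) (Function('V')(J, d) = Add(Rational(3, 2), Mul(Rational(1, 2), Add(d, Mul(-1, -924)))) = Add(Rational(3, 2), Mul(Rational(1, 2), Add(d, 924))) = Add(Rational(3, 2), Mul(Rational(1, 2), Add(924, d))) = Add(Rational(3, 2), Add(462, Mul(Rational(1, 2), d))) = Add(Rational(927, 2), Mul(Rational(1, 2), d)))
Function('y')(N) = Mul(Add(-110, N), Add(N, Pow(Add(2044, N), Rational(1, 2)))) (Function('y')(N) = Mul(Add(N, Pow(Add(N, 2044), Rational(1, 2))), Add(N, -110)) = Mul(Add(N, Pow(Add(2044, N), Rational(1, 2))), Add(-110, N)) = Mul(Add(-110, N), Add(N, Pow(Add(2044, N), Rational(1, 2)))))
Mul(Add(4809757, 2845196), Add(Function('y')(1970), Function('V')(1390, -387))) = Mul(Add(4809757, 2845196), Add(Add(Pow(1970, 2), Mul(-110, 1970), Mul(-110, Pow(Add(2044, 1970), Rational(1, 2))), Mul(1970, Pow(Add(2044, 1970), Rational(1, 2)))), Add(Rational(927, 2), Mul(Rational(1, 2), -387)))) = Mul(7654953, Add(Add(3880900, -216700, Mul(-110, Pow(4014, Rational(1, 2))), Mul(1970, Pow(4014, Rational(1, 2)))), Add(Rational(927, 2), Rational(-387, 2)))) = Mul(7654953, Add(Add(3880900, -216700, Mul(-110, Mul(3, Pow(446, Rational(1, 2)))), Mul(1970, Mul(3, Pow(446, Rational(1, 2))))), 270)) = Mul(7654953, Add(Add(3880900, -216700, Mul(-330, Pow(446, Rational(1, 2))), Mul(5910, Pow(446, Rational(1, 2)))), 270)) = Mul(7654953, Add(Add(3664200, Mul(5580, Pow(446, Rational(1, 2)))), 270)) = Mul(7654953, Add(3664470, Mul(5580, Pow(446, Rational(1, 2))))) = Add(28051345619910, Mul(42714637740, Pow(446, Rational(1, 2))))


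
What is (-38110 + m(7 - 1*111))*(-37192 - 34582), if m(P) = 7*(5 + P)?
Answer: 2785046522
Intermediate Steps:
m(P) = 35 + 7*P
(-38110 + m(7 - 1*111))*(-37192 - 34582) = (-38110 + (35 + 7*(7 - 1*111)))*(-37192 - 34582) = (-38110 + (35 + 7*(7 - 111)))*(-71774) = (-38110 + (35 + 7*(-104)))*(-71774) = (-38110 + (35 - 728))*(-71774) = (-38110 - 693)*(-71774) = -38803*(-71774) = 2785046522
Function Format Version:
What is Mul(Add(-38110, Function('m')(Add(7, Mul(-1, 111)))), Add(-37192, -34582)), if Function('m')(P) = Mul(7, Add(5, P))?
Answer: 2785046522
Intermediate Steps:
Function('m')(P) = Add(35, Mul(7, P))
Mul(Add(-38110, Function('m')(Add(7, Mul(-1, 111)))), Add(-37192, -34582)) = Mul(Add(-38110, Add(35, Mul(7, Add(7, Mul(-1, 111))))), Add(-37192, -34582)) = Mul(Add(-38110, Add(35, Mul(7, Add(7, -111)))), -71774) = Mul(Add(-38110, Add(35, Mul(7, -104))), -71774) = Mul(Add(-38110, Add(35, -728)), -71774) = Mul(Add(-38110, -693), -71774) = Mul(-38803, -71774) = 2785046522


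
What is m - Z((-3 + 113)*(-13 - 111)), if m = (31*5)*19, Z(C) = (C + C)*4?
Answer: 112065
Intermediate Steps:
Z(C) = 8*C (Z(C) = (2*C)*4 = 8*C)
m = 2945 (m = 155*19 = 2945)
m - Z((-3 + 113)*(-13 - 111)) = 2945 - 8*(-3 + 113)*(-13 - 111) = 2945 - 8*110*(-124) = 2945 - 8*(-13640) = 2945 - 1*(-109120) = 2945 + 109120 = 112065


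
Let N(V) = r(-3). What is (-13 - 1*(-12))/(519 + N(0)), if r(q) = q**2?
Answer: -1/528 ≈ -0.0018939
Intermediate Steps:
N(V) = 9 (N(V) = (-3)**2 = 9)
(-13 - 1*(-12))/(519 + N(0)) = (-13 - 1*(-12))/(519 + 9) = (-13 + 12)/528 = -1*1/528 = -1/528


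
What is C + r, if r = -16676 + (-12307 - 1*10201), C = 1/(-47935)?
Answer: -1878285041/47935 ≈ -39184.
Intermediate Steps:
C = -1/47935 ≈ -2.0862e-5
r = -39184 (r = -16676 + (-12307 - 10201) = -16676 - 22508 = -39184)
C + r = -1/47935 - 39184 = -1878285041/47935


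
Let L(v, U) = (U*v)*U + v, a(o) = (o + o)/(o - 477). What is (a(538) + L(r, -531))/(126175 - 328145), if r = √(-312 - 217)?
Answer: -538/6160085 - 3242563*I/100985 ≈ -8.7336e-5 - 32.109*I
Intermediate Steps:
a(o) = 2*o/(-477 + o) (a(o) = (2*o)/(-477 + o) = 2*o/(-477 + o))
r = 23*I (r = √(-529) = 23*I ≈ 23.0*I)
L(v, U) = v + v*U² (L(v, U) = v*U² + v = v + v*U²)
(a(538) + L(r, -531))/(126175 - 328145) = (2*538/(-477 + 538) + (23*I)*(1 + (-531)²))/(126175 - 328145) = (2*538/61 + (23*I)*(1 + 281961))/(-201970) = (2*538*(1/61) + (23*I)*281962)*(-1/201970) = (1076/61 + 6485126*I)*(-1/201970) = -538/6160085 - 3242563*I/100985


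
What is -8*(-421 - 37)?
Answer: 3664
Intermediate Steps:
-8*(-421 - 37) = -8*(-458) = 3664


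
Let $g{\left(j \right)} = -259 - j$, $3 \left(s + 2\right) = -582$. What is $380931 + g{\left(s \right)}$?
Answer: $380868$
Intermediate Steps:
$s = -196$ ($s = -2 + \frac{1}{3} \left(-582\right) = -2 - 194 = -196$)
$380931 + g{\left(s \right)} = 380931 - 63 = 380868$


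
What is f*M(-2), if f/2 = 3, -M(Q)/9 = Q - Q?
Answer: 0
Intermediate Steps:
M(Q) = 0 (M(Q) = -9*(Q - Q) = -9*0 = 0)
f = 6 (f = 2*3 = 6)
f*M(-2) = 6*0 = 0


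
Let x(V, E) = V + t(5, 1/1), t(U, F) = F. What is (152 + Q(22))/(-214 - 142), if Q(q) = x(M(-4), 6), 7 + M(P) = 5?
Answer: -151/356 ≈ -0.42416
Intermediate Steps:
M(P) = -2 (M(P) = -7 + 5 = -2)
x(V, E) = 1 + V (x(V, E) = V + 1/1 = V + 1*1 = V + 1 = 1 + V)
Q(q) = -1 (Q(q) = 1 - 2 = -1)
(152 + Q(22))/(-214 - 142) = (152 - 1)/(-214 - 142) = 151/(-356) = 151*(-1/356) = -151/356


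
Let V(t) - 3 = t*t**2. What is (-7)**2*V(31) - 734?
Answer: 1459172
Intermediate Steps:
V(t) = 3 + t**3 (V(t) = 3 + t*t**2 = 3 + t**3)
(-7)**2*V(31) - 734 = (-7)**2*(3 + 31**3) - 734 = 49*(3 + 29791) - 734 = 49*29794 - 734 = 1459906 - 734 = 1459172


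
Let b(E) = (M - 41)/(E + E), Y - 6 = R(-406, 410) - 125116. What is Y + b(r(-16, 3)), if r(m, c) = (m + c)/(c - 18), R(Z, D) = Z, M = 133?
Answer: -1631018/13 ≈ -1.2546e+5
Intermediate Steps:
Y = -125516 (Y = 6 + (-406 - 125116) = 6 - 125522 = -125516)
r(m, c) = (c + m)/(-18 + c)
b(E) = 46/E (b(E) = (133 - 41)/(E + E) = 92/((2*E)) = 92*(1/(2*E)) = 46/E)
Y + b(r(-16, 3)) = -125516 + 46/(((3 - 16)/(-18 + 3))) = -125516 + 46/((-13/(-15))) = -125516 + 46/((-1/15*(-13))) = -125516 + 46/(13/15) = -125516 + 46*(15/13) = -125516 + 690/13 = -1631018/13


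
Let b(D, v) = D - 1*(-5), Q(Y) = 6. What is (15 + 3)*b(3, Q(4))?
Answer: 144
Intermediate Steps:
b(D, v) = 5 + D (b(D, v) = D + 5 = 5 + D)
(15 + 3)*b(3, Q(4)) = (15 + 3)*(5 + 3) = 18*8 = 144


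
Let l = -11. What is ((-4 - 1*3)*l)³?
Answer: 456533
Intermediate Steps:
((-4 - 1*3)*l)³ = ((-4 - 1*3)*(-11))³ = ((-4 - 3)*(-11))³ = (-7*(-11))³ = 77³ = 456533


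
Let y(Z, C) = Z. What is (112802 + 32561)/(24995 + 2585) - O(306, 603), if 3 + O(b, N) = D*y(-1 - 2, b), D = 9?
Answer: 972763/27580 ≈ 35.271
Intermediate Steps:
O(b, N) = -30 (O(b, N) = -3 + 9*(-1 - 2) = -3 + 9*(-3) = -3 - 27 = -30)
(112802 + 32561)/(24995 + 2585) - O(306, 603) = (112802 + 32561)/(24995 + 2585) - 1*(-30) = 145363/27580 + 30 = 972763/27580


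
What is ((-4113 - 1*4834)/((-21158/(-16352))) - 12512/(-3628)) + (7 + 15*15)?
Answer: -64088492896/9595153 ≈ -6679.3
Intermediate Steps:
((-4113 - 1*4834)/((-21158/(-16352))) - 12512/(-3628)) + (7 + 15*15) = ((-4113 - 4834)/((-21158*(-1/16352))) - 12512*(-1/3628)) + (7 + 225) = (-8947/10579/8176 + 3128/907) + 232 = (-8947*8176/10579 + 3128/907) + 232 = (-73150672/10579 + 3128/907) + 232 = -66314568392/9595153 + 232 = -64088492896/9595153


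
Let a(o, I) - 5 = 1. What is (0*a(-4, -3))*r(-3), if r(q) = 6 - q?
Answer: 0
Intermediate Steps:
a(o, I) = 6 (a(o, I) = 5 + 1 = 6)
(0*a(-4, -3))*r(-3) = (0*6)*(6 - 1*(-3)) = 0*(6 + 3) = 0*9 = 0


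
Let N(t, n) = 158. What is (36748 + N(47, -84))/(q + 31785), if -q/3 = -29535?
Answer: 6151/20065 ≈ 0.30655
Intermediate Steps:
q = 88605 (q = -3*(-29535) = 88605)
(36748 + N(47, -84))/(q + 31785) = (36748 + 158)/(88605 + 31785) = 36906/120390 = 36906*(1/120390) = 6151/20065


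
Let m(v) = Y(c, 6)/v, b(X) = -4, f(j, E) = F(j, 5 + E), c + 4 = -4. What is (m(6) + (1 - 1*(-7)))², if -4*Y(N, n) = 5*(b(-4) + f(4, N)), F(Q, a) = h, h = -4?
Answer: 841/9 ≈ 93.444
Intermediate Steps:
c = -8 (c = -4 - 4 = -8)
F(Q, a) = -4
f(j, E) = -4
Y(N, n) = 10 (Y(N, n) = -5*(-4 - 4)/4 = -5*(-8)/4 = -¼*(-40) = 10)
m(v) = 10/v
(m(6) + (1 - 1*(-7)))² = (10/6 + (1 - 1*(-7)))² = (10*(⅙) + (1 + 7))² = (5/3 + 8)² = (29/3)² = 841/9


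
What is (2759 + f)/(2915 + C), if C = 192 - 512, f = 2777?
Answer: 32/15 ≈ 2.1333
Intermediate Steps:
C = -320
(2759 + f)/(2915 + C) = (2759 + 2777)/(2915 - 320) = 5536/2595 = 5536*(1/2595) = 32/15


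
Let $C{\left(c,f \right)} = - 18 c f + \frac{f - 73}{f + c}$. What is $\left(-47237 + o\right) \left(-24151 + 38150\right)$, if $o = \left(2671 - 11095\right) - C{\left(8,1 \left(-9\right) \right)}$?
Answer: $-798488961$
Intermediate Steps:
$C{\left(c,f \right)} = \frac{-73 + f}{c + f} - 18 c f$ ($C{\left(c,f \right)} = - 18 c f + \frac{-73 + f}{c + f} = \frac{-73 + f}{c + f} - 18 c f$)
$o = -9802$ ($o = \left(2671 - 11095\right) - \frac{-73 + 1 \left(-9\right) - 144 \left(1 \left(-9\right)\right)^{2} - 18 \cdot 1 \left(-9\right) 8^{2}}{8 + 1 \left(-9\right)} = -8424 - \frac{-73 - 9 - 144 \left(-9\right)^{2} - \left(-162\right) 64}{8 - 9} = -8424 - \frac{-73 - 9 - 144 \cdot 81 + 10368}{-1} = -8424 - - (-73 - 9 - 11664 + 10368) = -8424 - \left(-1\right) \left(-1378\right) = -8424 - 1378 = -9802$)
$\left(-47237 + o\right) \left(-24151 + 38150\right) = \left(-47237 - 9802\right) \left(-24151 + 38150\right) = \left(-57039\right) 13999 = -798488961$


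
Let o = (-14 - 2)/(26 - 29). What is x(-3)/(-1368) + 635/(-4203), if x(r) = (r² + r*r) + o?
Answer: -161125/958284 ≈ -0.16814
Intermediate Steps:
o = 16/3 (o = -16/(-3) = -16*(-⅓) = 16/3 ≈ 5.3333)
x(r) = 16/3 + 2*r² (x(r) = (r² + r*r) + 16/3 = (r² + r²) + 16/3 = 2*r² + 16/3 = 16/3 + 2*r²)
x(-3)/(-1368) + 635/(-4203) = (16/3 + 2*(-3)²)/(-1368) + 635/(-4203) = (16/3 + 2*9)*(-1/1368) + 635*(-1/4203) = (16/3 + 18)*(-1/1368) - 635/4203 = (70/3)*(-1/1368) - 635/4203 = -35/2052 - 635/4203 = -161125/958284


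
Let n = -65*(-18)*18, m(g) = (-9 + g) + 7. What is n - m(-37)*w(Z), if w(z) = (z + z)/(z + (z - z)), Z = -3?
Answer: 21138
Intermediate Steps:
m(g) = -2 + g
w(z) = 2 (w(z) = (2*z)/(z + 0) = (2*z)/z = 2)
n = 21060 (n = 1170*18 = 21060)
n - m(-37)*w(Z) = 21060 - (-2 - 37)*2 = 21060 - (-39)*2 = 21060 - 1*(-78) = 21060 + 78 = 21138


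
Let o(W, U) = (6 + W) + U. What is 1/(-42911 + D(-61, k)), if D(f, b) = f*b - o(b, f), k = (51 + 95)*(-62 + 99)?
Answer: -1/377780 ≈ -2.6470e-6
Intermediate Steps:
o(W, U) = 6 + U + W
k = 5402 (k = 146*37 = 5402)
D(f, b) = -6 - b - f + b*f (D(f, b) = f*b - (6 + f + b) = b*f - (6 + b + f) = b*f + (-6 - b - f) = -6 - b - f + b*f)
1/(-42911 + D(-61, k)) = 1/(-42911 + (-6 - 1*5402 - 1*(-61) + 5402*(-61))) = 1/(-42911 + (-6 - 5402 + 61 - 329522)) = 1/(-42911 - 334869) = 1/(-377780) = -1/377780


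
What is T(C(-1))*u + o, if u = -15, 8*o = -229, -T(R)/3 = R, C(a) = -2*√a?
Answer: -229/8 - 90*I ≈ -28.625 - 90.0*I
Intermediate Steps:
T(R) = -3*R
o = -229/8 (o = (⅛)*(-229) = -229/8 ≈ -28.625)
T(C(-1))*u + o = -(-6)*√(-1)*(-15) - 229/8 = -(-6)*I*(-15) - 229/8 = (6*I)*(-15) - 229/8 = -90*I - 229/8 = -229/8 - 90*I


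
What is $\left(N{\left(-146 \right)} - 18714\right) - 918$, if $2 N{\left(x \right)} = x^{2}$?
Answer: $-8974$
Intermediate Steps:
$N{\left(x \right)} = \frac{x^{2}}{2}$
$\left(N{\left(-146 \right)} - 18714\right) - 918 = \left(\frac{\left(-146\right)^{2}}{2} - 18714\right) - 918 = \left(\frac{1}{2} \cdot 21316 - 18714\right) - 918 = \left(10658 - 18714\right) - 918 = -8056 - 918 = -8974$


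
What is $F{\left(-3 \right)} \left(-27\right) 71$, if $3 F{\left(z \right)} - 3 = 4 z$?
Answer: $5751$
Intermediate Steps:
$F{\left(z \right)} = 1 + \frac{4 z}{3}$
$F{\left(-3 \right)} \left(-27\right) 71 = \left(1 + \frac{4}{3} \left(-3\right)\right) \left(-27\right) 71 = \left(1 - 4\right) \left(-27\right) 71 = \left(-3\right) \left(-27\right) 71 = 81 \cdot 71 = 5751$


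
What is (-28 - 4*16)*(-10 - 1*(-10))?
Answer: 0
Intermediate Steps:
(-28 - 4*16)*(-10 - 1*(-10)) = (-28 - 64)*(-10 + 10) = -92*0 = 0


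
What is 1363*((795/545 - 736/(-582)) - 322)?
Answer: -13803287731/31719 ≈ -4.3517e+5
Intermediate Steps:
1363*((795/545 - 736/(-582)) - 322) = 1363*((795*(1/545) - 736*(-1/582)) - 322) = 1363*((159/109 + 368/291) - 322) = 1363*(86381/31719 - 322) = 1363*(-10127137/31719) = -13803287731/31719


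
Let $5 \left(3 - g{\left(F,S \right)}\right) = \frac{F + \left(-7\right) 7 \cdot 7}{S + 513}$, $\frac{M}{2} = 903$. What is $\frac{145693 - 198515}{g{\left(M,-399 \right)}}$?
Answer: $- \frac{1584660}{13} \approx -1.219 \cdot 10^{5}$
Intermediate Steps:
$M = 1806$ ($M = 2 \cdot 903 = 1806$)
$g{\left(F,S \right)} = 3 - \frac{-343 + F}{5 \left(513 + S\right)}$ ($g{\left(F,S \right)} = 3 - \frac{\left(F + \left(-7\right) 7 \cdot 7\right) \frac{1}{S + 513}}{5} = 3 - \frac{\left(F - 343\right) \frac{1}{513 + S}}{5} = 3 - \frac{\left(-343 + F\right) \frac{1}{513 + S}}{5} = 3 - \frac{\frac{1}{513 + S} \left(-343 + F\right)}{5} = 3 - \frac{-343 + F}{5 \left(513 + S\right)}$)
$\frac{145693 - 198515}{g{\left(M,-399 \right)}} = \frac{145693 - 198515}{\frac{1}{5} \frac{1}{513 - 399} \left(8038 - 1806 + 15 \left(-399\right)\right)} = - \frac{52822}{\frac{1}{5} \cdot \frac{1}{114} \left(8038 - 1806 - 5985\right)} = - \frac{52822}{\frac{1}{5} \cdot \frac{1}{114} \cdot 247} = - \frac{52822}{\frac{13}{30}} = \left(-52822\right) \frac{30}{13} = - \frac{1584660}{13}$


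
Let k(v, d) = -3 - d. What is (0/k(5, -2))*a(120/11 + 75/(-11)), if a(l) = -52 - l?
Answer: 0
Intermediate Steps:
(0/k(5, -2))*a(120/11 + 75/(-11)) = (0/(-3 - 1*(-2)))*(-52 - (120/11 + 75/(-11))) = (0/(-3 + 2))*(-52 - (120*(1/11) + 75*(-1/11))) = (0/(-1))*(-52 - (120/11 - 75/11)) = (0*(-1))*(-52 - 1*45/11) = 0*(-52 - 45/11) = 0*(-617/11) = 0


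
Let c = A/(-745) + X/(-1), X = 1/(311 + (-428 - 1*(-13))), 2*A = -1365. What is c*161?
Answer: 2309545/15496 ≈ 149.04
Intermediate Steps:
A = -1365/2 (A = (1/2)*(-1365) = -1365/2 ≈ -682.50)
X = -1/104 (X = 1/(311 + (-428 + 13)) = 1/(311 - 415) = 1/(-104) = -1/104 ≈ -0.0096154)
c = 14345/15496 (c = -1365/2/(-745) - 1/104/(-1) = -1365/2*(-1/745) - 1/104*(-1) = 273/298 + 1/104 = 14345/15496 ≈ 0.92572)
c*161 = (14345/15496)*161 = 2309545/15496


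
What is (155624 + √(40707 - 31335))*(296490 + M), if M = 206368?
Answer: 78256773392 + 1005716*√2343 ≈ 7.8305e+10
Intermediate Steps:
(155624 + √(40707 - 31335))*(296490 + M) = (155624 + √(40707 - 31335))*(296490 + 206368) = (155624 + √9372)*502858 = (155624 + 2*√2343)*502858 = 78256773392 + 1005716*√2343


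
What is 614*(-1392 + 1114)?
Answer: -170692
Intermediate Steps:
614*(-1392 + 1114) = 614*(-278) = -170692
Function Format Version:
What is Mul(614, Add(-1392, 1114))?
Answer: -170692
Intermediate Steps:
Mul(614, Add(-1392, 1114)) = Mul(614, -278) = -170692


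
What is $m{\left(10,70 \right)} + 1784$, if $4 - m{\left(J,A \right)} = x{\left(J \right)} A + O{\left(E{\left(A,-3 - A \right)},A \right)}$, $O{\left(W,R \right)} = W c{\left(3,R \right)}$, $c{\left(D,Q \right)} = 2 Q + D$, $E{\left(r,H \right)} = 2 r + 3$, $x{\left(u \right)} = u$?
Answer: $-19361$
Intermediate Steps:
$E{\left(r,H \right)} = 3 + 2 r$
$c{\left(D,Q \right)} = D + 2 Q$
$O{\left(W,R \right)} = W \left(3 + 2 R\right)$
$m{\left(J,A \right)} = 4 - \left(3 + 2 A\right)^{2} - A J$ ($m{\left(J,A \right)} = 4 - \left(J A + \left(3 + 2 A\right) \left(3 + 2 A\right)\right) = 4 - \left(A J + \left(3 + 2 A\right)^{2}\right) = 4 - \left(\left(3 + 2 A\right)^{2} + A J\right) = 4 - \left(3 + 2 A\right)^{2} - A J$)
$m{\left(10,70 \right)} + 1784 = \left(4 - \left(3 + 2 \cdot 70\right)^{2} - 70 \cdot 10\right) + 1784 = \left(4 - \left(3 + 140\right)^{2} - 700\right) + 1784 = \left(4 - 143^{2} - 700\right) + 1784 = \left(4 - 20449 - 700\right) + 1784 = -21145 + 1784 = -19361$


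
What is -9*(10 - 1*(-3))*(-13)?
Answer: 1521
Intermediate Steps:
-9*(10 - 1*(-3))*(-13) = -9*(10 + 3)*(-13) = -9*13*(-13) = -117*(-13) = 1521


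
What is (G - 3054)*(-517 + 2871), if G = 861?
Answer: -5162322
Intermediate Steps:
(G - 3054)*(-517 + 2871) = (861 - 3054)*(-517 + 2871) = -2193*2354 = -5162322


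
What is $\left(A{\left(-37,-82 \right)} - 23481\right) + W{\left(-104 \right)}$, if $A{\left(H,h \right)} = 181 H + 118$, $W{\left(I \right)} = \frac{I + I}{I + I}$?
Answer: $-30059$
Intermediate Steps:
$W{\left(I \right)} = 1$ ($W{\left(I \right)} = \frac{2 I}{2 I} = 2 I \frac{1}{2 I} = 1$)
$A{\left(H,h \right)} = 118 + 181 H$
$\left(A{\left(-37,-82 \right)} - 23481\right) + W{\left(-104 \right)} = \left(\left(118 + 181 \left(-37\right)\right) - 23481\right) + 1 = \left(\left(118 - 6697\right) - 23481\right) + 1 = \left(-6579 - 23481\right) + 1 = -30060 + 1 = -30059$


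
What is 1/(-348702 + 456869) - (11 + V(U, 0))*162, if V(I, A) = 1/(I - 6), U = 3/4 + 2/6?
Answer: -11162185339/6381853 ≈ -1749.1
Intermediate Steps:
U = 13/12 (U = 3*(1/4) + 2*(1/6) = 3/4 + 1/3 = 13/12 ≈ 1.0833)
V(I, A) = 1/(-6 + I)
1/(-348702 + 456869) - (11 + V(U, 0))*162 = 1/(-348702 + 456869) - (11 + 1/(-6 + 13/12))*162 = 1/108167 - (11 + 1/(-59/12))*162 = 1/108167 - (11 - 12/59)*162 = 1/108167 - 637*162/59 = 1/108167 - 1*103194/59 = 1/108167 - 103194/59 = -11162185339/6381853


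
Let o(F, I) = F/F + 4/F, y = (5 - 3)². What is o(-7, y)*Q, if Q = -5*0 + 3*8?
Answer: 72/7 ≈ 10.286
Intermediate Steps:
y = 4 (y = 2² = 4)
o(F, I) = 1 + 4/F
Q = 24 (Q = 0 + 24 = 24)
o(-7, y)*Q = ((4 - 7)/(-7))*24 = -⅐*(-3)*24 = (3/7)*24 = 72/7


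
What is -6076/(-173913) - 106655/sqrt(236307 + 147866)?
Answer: 6076/173913 - 106655*sqrt(384173)/384173 ≈ -172.04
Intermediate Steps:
-6076/(-173913) - 106655/sqrt(236307 + 147866) = -6076*(-1/173913) - 106655*sqrt(384173)/384173 = 6076/173913 - 106655*sqrt(384173)/384173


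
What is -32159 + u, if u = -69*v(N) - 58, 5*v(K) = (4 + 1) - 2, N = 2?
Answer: -161292/5 ≈ -32258.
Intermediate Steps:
v(K) = ⅗ (v(K) = ((4 + 1) - 2)/5 = (5 - 2)/5 = (⅕)*3 = ⅗)
u = -497/5 (u = -69*⅗ - 58 = -207/5 - 58 = -497/5 ≈ -99.400)
-32159 + u = -32159 - 497/5 = -161292/5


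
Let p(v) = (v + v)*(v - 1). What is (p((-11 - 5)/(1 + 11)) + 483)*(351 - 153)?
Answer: 96866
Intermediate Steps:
p(v) = 2*v*(-1 + v) (p(v) = (2*v)*(-1 + v) = 2*v*(-1 + v))
(p((-11 - 5)/(1 + 11)) + 483)*(351 - 153) = (2*((-11 - 5)/(1 + 11))*(-1 + (-11 - 5)/(1 + 11)) + 483)*(351 - 153) = (2*(-16/12)*(-1 - 16/12) + 483)*198 = (2*(-16*1/12)*(-1 - 16*1/12) + 483)*198 = (2*(-4/3)*(-1 - 4/3) + 483)*198 = (2*(-4/3)*(-7/3) + 483)*198 = (56/9 + 483)*198 = (4403/9)*198 = 96866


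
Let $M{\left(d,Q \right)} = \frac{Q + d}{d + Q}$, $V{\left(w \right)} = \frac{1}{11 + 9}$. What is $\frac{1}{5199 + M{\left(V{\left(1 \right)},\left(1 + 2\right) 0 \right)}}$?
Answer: $\frac{1}{5200} \approx 0.00019231$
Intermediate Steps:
$V{\left(w \right)} = \frac{1}{20}$
$M{\left(d,Q \right)} = 1$ ($M{\left(d,Q \right)} = \frac{Q + d}{Q + d} = 1$)
$\frac{1}{5199 + M{\left(V{\left(1 \right)},\left(1 + 2\right) 0 \right)}} = \frac{1}{5199 + 1} = \frac{1}{5200}$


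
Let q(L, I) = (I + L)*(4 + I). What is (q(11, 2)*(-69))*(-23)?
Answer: 123786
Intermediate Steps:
q(L, I) = (4 + I)*(I + L)
(q(11, 2)*(-69))*(-23) = ((2**2 + 4*2 + 4*11 + 2*11)*(-69))*(-23) = ((4 + 8 + 44 + 22)*(-69))*(-23) = (78*(-69))*(-23) = -5382*(-23) = 123786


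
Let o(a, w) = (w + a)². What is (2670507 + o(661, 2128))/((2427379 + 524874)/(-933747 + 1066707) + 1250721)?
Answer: 1389302762880/166298816413 ≈ 8.3542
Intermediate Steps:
o(a, w) = (a + w)²
(2670507 + o(661, 2128))/((2427379 + 524874)/(-933747 + 1066707) + 1250721) = (2670507 + (661 + 2128)²)/((2427379 + 524874)/(-933747 + 1066707) + 1250721) = (2670507 + 2789²)/(2952253/132960 + 1250721) = (2670507 + 7778521)/(2952253*(1/132960) + 1250721) = 10449028/(2952253/132960 + 1250721) = 10449028/(166298816413/132960) = 10449028*(132960/166298816413) = 1389302762880/166298816413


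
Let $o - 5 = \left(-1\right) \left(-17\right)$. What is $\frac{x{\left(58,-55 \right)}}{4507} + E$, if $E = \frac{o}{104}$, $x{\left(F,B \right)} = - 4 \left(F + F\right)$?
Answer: $\frac{25449}{234364} \approx 0.10859$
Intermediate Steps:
$x{\left(F,B \right)} = - 8 F$ ($x{\left(F,B \right)} = - 4 \cdot 2 F = - 8 F$)
$o = 22$ ($o = 5 - -17 = 5 + 17 = 22$)
$E = \frac{11}{52}$ ($E = \frac{22}{104} = 22 \cdot \frac{1}{104} = \frac{11}{52} \approx 0.21154$)
$\frac{x{\left(58,-55 \right)}}{4507} + E = \frac{\left(-8\right) 58}{4507} + \frac{11}{52} = \left(-464\right) \frac{1}{4507} + \frac{11}{52} = - \frac{464}{4507} + \frac{11}{52} = \frac{25449}{234364}$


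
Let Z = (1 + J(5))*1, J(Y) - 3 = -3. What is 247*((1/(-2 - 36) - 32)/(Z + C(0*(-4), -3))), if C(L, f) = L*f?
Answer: -15821/2 ≈ -7910.5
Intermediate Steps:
J(Y) = 0 (J(Y) = 3 - 3 = 0)
Z = 1 (Z = (1 + 0)*1 = 1*1 = 1)
247*((1/(-2 - 36) - 32)/(Z + C(0*(-4), -3))) = 247*((1/(-2 - 36) - 32)/(1 + (0*(-4))*(-3))) = 247*((1/(-38) - 32)/(1 + 0*(-3))) = 247*((-1/38 - 32)/(1 + 0)) = 247*(-1217/38/1) = 247*(-1217/38*1) = 247*(-1217/38) = -15821/2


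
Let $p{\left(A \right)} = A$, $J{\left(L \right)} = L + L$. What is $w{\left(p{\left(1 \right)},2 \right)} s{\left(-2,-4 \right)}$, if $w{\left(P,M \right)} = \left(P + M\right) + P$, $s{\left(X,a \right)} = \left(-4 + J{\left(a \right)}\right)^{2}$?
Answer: $576$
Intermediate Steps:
$J{\left(L \right)} = 2 L$
$s{\left(X,a \right)} = \left(-4 + 2 a\right)^{2}$
$w{\left(P,M \right)} = M + 2 P$ ($w{\left(P,M \right)} = \left(M + P\right) + P = M + 2 P$)
$w{\left(p{\left(1 \right)},2 \right)} s{\left(-2,-4 \right)} = \left(2 + 2 \cdot 1\right) 4 \left(-2 - 4\right)^{2} = \left(2 + 2\right) 4 \left(-6\right)^{2} = 4 \cdot 4 \cdot 36 = 4 \cdot 144 = 576$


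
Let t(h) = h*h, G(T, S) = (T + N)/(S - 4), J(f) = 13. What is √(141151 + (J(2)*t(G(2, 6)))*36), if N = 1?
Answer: 2*√35551 ≈ 377.10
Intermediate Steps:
G(T, S) = (1 + T)/(-4 + S) (G(T, S) = (T + 1)/(S - 4) = (1 + T)/(-4 + S))
t(h) = h²
√(141151 + (J(2)*t(G(2, 6)))*36) = √(141151 + (13*((1 + 2)/(-4 + 6))²)*36) = √(141151 + (13*(3/2)²)*36) = √(141151 + (13*(9/4))*36) = √(141151 + (117/4)*36) = √(141151 + 1053) = √142204 = 2*√35551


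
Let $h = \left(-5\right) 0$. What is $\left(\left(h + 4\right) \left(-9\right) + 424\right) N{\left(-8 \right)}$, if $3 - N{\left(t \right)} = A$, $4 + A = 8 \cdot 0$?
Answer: $2716$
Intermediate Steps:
$A = -4$ ($A = -4 + 8 \cdot 0 = -4 + 0 = -4$)
$N{\left(t \right)} = 7$ ($N{\left(t \right)} = 3 - -4 = 3 + 4 = 7$)
$h = 0$
$\left(\left(h + 4\right) \left(-9\right) + 424\right) N{\left(-8 \right)} = \left(\left(0 + 4\right) \left(-9\right) + 424\right) 7 = \left(4 \left(-9\right) + 424\right) 7 = \left(-36 + 424\right) 7 = 388 \cdot 7 = 2716$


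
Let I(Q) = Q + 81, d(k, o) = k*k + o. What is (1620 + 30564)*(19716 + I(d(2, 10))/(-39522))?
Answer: 4179712784148/6587 ≈ 6.3454e+8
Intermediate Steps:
d(k, o) = o + k² (d(k, o) = k² + o = o + k²)
I(Q) = 81 + Q
(1620 + 30564)*(19716 + I(d(2, 10))/(-39522)) = (1620 + 30564)*(19716 + (81 + (10 + 2²))/(-39522)) = 32184*(19716 + (81 + (10 + 4))*(-1/39522)) = 32184*(19716 + (81 + 14)*(-1/39522)) = 32184*(19716 + 95*(-1/39522)) = 32184*(19716 - 95/39522) = 32184*(779215657/39522) = 4179712784148/6587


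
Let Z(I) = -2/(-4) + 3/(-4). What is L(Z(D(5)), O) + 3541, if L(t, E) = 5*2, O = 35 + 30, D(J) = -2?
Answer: 3551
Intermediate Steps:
O = 65
Z(I) = -1/4 (Z(I) = -2*(-1/4) + 3*(-1/4) = 1/2 - 3/4 = -1/4)
L(t, E) = 10
L(Z(D(5)), O) + 3541 = 10 + 3541 = 3551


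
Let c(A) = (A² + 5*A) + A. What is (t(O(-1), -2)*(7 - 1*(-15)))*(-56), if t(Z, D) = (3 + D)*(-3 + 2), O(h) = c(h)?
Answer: 1232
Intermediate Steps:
c(A) = A² + 6*A
O(h) = h*(6 + h)
t(Z, D) = -3 - D (t(Z, D) = (3 + D)*(-1) = -3 - D)
(t(O(-1), -2)*(7 - 1*(-15)))*(-56) = ((-3 - 1*(-2))*(7 - 1*(-15)))*(-56) = ((-3 + 2)*(7 + 15))*(-56) = -1*22*(-56) = -22*(-56) = 1232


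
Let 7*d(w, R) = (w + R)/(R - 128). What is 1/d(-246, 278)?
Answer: 525/16 ≈ 32.813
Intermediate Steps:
d(w, R) = (R + w)/(7*(-128 + R)) (d(w, R) = ((w + R)/(R - 128))/7 = ((R + w)/(-128 + R))/7 = (R + w)/(7*(-128 + R)))
1/d(-246, 278) = 1/((278 - 246)/(7*(-128 + 278))) = 1/((⅐)*32/150) = 1/((⅐)*(1/150)*32) = 1/(16/525) = 525/16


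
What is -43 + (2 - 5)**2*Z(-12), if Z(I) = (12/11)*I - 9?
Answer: -2660/11 ≈ -241.82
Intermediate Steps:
Z(I) = -9 + 12*I/11 (Z(I) = (12*(1/11))*I - 9 = 12*I/11 - 9 = -9 + 12*I/11)
-43 + (2 - 5)**2*Z(-12) = -43 + (2 - 5)**2*(-9 + (12/11)*(-12)) = -43 + (-3)**2*(-9 - 144/11) = -43 + 9*(-243/11) = -43 - 2187/11 = -2660/11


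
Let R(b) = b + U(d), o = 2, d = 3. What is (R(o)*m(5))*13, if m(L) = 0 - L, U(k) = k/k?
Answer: -195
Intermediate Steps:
U(k) = 1
m(L) = -L
R(b) = 1 + b (R(b) = b + 1 = 1 + b)
(R(o)*m(5))*13 = ((1 + 2)*(-1*5))*13 = (3*(-5))*13 = -15*13 = -195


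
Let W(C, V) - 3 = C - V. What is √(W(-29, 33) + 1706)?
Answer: 3*√183 ≈ 40.583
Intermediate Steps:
W(C, V) = 3 + C - V (W(C, V) = 3 + (C - V) = 3 + C - V)
√(W(-29, 33) + 1706) = √((3 - 29 - 1*33) + 1706) = √((3 - 29 - 33) + 1706) = √(-59 + 1706) = √1647 = 3*√183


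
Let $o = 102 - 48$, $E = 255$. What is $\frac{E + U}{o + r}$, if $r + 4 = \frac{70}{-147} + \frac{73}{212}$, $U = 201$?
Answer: $\frac{2030112}{222013} \approx 9.1441$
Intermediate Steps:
$o = 54$
$r = - \frac{18395}{4452}$ ($r = -4 + \left(\frac{70}{-147} + \frac{73}{212}\right) = -4 + \left(70 \left(- \frac{1}{147}\right) + 73 \cdot \frac{1}{212}\right) = -4 + \left(- \frac{10}{21} + \frac{73}{212}\right) = -4 - \frac{587}{4452} = - \frac{18395}{4452} \approx -4.1319$)
$\frac{E + U}{o + r} = \frac{255 + 201}{54 - \frac{18395}{4452}} = \frac{456}{\frac{222013}{4452}} = 456 \cdot \frac{4452}{222013} = \frac{2030112}{222013}$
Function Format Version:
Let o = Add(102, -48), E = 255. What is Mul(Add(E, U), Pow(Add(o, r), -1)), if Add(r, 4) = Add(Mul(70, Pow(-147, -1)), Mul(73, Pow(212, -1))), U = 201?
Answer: Rational(2030112, 222013) ≈ 9.1441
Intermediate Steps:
o = 54
r = Rational(-18395, 4452) (r = Add(-4, Add(Mul(70, Pow(-147, -1)), Mul(73, Pow(212, -1)))) = Add(-4, Add(Mul(70, Rational(-1, 147)), Mul(73, Rational(1, 212)))) = Add(-4, Add(Rational(-10, 21), Rational(73, 212))) = Add(-4, Rational(-587, 4452)) = Rational(-18395, 4452) ≈ -4.1319)
Mul(Add(E, U), Pow(Add(o, r), -1)) = Mul(Add(255, 201), Pow(Add(54, Rational(-18395, 4452)), -1)) = Mul(456, Pow(Rational(222013, 4452), -1)) = Mul(456, Rational(4452, 222013)) = Rational(2030112, 222013)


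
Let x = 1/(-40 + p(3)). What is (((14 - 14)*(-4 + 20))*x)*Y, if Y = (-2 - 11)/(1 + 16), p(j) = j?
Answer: 0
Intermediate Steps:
Y = -13/17 ≈ -0.76471
x = -1/37 (x = 1/(-40 + 3) = 1/(-37) = -1/37 ≈ -0.027027)
(((14 - 14)*(-4 + 20))*x)*Y = (((14 - 14)*(-4 + 20))*(-1/37))*(-13/17) = ((0*16)*(-1/37))*(-13/17) = (0*(-1/37))*(-13/17) = 0*(-13/17) = 0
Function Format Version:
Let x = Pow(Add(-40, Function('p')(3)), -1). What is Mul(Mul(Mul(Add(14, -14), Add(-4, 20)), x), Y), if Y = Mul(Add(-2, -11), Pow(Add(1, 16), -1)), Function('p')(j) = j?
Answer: 0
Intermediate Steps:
Y = Rational(-13, 17) (Y = Mul(-13, Pow(17, -1)) = Mul(-13, Rational(1, 17)) = Rational(-13, 17) ≈ -0.76471)
x = Rational(-1, 37) (x = Pow(Add(-40, 3), -1) = Pow(-37, -1) = Rational(-1, 37) ≈ -0.027027)
Mul(Mul(Mul(Add(14, -14), Add(-4, 20)), x), Y) = Mul(Mul(Mul(Add(14, -14), Add(-4, 20)), Rational(-1, 37)), Rational(-13, 17)) = Mul(Mul(Mul(0, 16), Rational(-1, 37)), Rational(-13, 17)) = Mul(Mul(0, Rational(-1, 37)), Rational(-13, 17)) = Mul(0, Rational(-13, 17)) = 0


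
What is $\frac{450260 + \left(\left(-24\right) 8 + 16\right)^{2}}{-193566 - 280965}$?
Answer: $- \frac{160412}{158177} \approx -1.0141$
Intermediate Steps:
$\frac{450260 + \left(\left(-24\right) 8 + 16\right)^{2}}{-193566 - 280965} = \frac{450260 + \left(-192 + 16\right)^{2}}{-474531} = \left(450260 + \left(-176\right)^{2}\right) \left(- \frac{1}{474531}\right) = \left(450260 + 30976\right) \left(- \frac{1}{474531}\right) = 481236 \left(- \frac{1}{474531}\right) = - \frac{160412}{158177}$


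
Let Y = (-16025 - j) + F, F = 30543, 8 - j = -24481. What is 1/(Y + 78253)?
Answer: 1/68282 ≈ 1.4645e-5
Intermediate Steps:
j = 24489 (j = 8 - 1*(-24481) = 8 + 24481 = 24489)
Y = -9971 (Y = (-16025 - 1*24489) + 30543 = (-16025 - 24489) + 30543 = -40514 + 30543 = -9971)
1/(Y + 78253) = 1/(-9971 + 78253) = 1/68282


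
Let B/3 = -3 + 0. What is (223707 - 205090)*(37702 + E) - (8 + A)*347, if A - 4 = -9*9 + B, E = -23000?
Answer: 273734200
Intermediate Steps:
B = -9 (B = 3*(-3 + 0) = 3*(-3) = -9)
A = -86 (A = 4 + (-9*9 - 9) = 4 + (-81 - 9) = 4 - 90 = -86)
(223707 - 205090)*(37702 + E) - (8 + A)*347 = (223707 - 205090)*(37702 - 23000) - (8 - 86)*347 = 18617*14702 - (-78)*347 = 273707134 - 1*(-27066) = 273707134 + 27066 = 273734200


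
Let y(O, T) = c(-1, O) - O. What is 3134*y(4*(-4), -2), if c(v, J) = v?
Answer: 47010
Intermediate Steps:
y(O, T) = -1 - O
3134*y(4*(-4), -2) = 3134*(-1 - 4*(-4)) = 3134*(-1 - 1*(-16)) = 3134*(-1 + 16) = 3134*15 = 47010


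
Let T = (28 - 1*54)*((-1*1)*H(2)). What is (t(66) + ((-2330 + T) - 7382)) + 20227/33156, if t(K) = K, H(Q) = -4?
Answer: -323250773/33156 ≈ -9749.4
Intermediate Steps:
T = -104 (T = (28 - 1*54)*(-1*1*(-4)) = (28 - 54)*(-1*(-4)) = -26*4 = -104)
(t(66) + ((-2330 + T) - 7382)) + 20227/33156 = (66 + ((-2330 - 104) - 7382)) + 20227/33156 = (66 + (-2434 - 7382)) + 20227*(1/33156) = (66 - 9816) + 20227/33156 = -9750 + 20227/33156 = -323250773/33156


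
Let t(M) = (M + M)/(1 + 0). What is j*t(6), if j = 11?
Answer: 132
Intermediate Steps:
t(M) = 2*M (t(M) = (2*M)/1 = (2*M)*1 = 2*M)
j*t(6) = 11*(2*6) = 11*12 = 132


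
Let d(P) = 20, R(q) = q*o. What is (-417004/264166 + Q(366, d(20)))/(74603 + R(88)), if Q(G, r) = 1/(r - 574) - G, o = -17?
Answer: -426941581/84913179398 ≈ -0.0050280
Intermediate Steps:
R(q) = -17*q (R(q) = q*(-17) = -17*q)
Q(G, r) = 1/(-574 + r) - G
(-417004/264166 + Q(366, d(20)))/(74603 + R(88)) = (-417004/264166 + (1 + 574*366 - 1*366*20)/(-574 + 20))/(74603 - 17*88) = (-417004*1/264166 + (1 + 210084 - 7320)/(-554))/(74603 - 1496) = (-29786/18869 - 1/554*202765)/73107 = (-29786/18869 - 202765/554)*(1/73107) = -3842474229/10453426*1/73107 = -426941581/84913179398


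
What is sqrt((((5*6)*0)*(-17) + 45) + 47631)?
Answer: 2*sqrt(11919) ≈ 218.35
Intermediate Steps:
sqrt((((5*6)*0)*(-17) + 45) + 47631) = sqrt(((30*0)*(-17) + 45) + 47631) = sqrt((0*(-17) + 45) + 47631) = sqrt((0 + 45) + 47631) = sqrt(45 + 47631) = sqrt(47676) = 2*sqrt(11919)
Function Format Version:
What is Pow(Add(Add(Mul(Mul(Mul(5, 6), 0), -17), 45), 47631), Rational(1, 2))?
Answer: Mul(2, Pow(11919, Rational(1, 2))) ≈ 218.35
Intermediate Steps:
Pow(Add(Add(Mul(Mul(Mul(5, 6), 0), -17), 45), 47631), Rational(1, 2)) = Pow(Add(Add(Mul(Mul(30, 0), -17), 45), 47631), Rational(1, 2)) = Pow(Add(Add(Mul(0, -17), 45), 47631), Rational(1, 2)) = Pow(Add(Add(0, 45), 47631), Rational(1, 2)) = Pow(Add(45, 47631), Rational(1, 2)) = Pow(47676, Rational(1, 2)) = Mul(2, Pow(11919, Rational(1, 2)))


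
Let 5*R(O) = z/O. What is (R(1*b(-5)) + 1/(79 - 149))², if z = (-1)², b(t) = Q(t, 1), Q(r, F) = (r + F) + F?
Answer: 289/44100 ≈ 0.0065533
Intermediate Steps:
Q(r, F) = r + 2*F (Q(r, F) = (F + r) + F = r + 2*F)
b(t) = 2 + t (b(t) = t + 2*1 = t + 2 = 2 + t)
z = 1
R(O) = 1/(5*O) (R(O) = (1/O)/5 = 1/(5*O))
(R(1*b(-5)) + 1/(79 - 149))² = (1/(5*((1*(2 - 5)))) + 1/(79 - 149))² = (1/(5*((1*(-3)))) + 1/(-70))² = ((⅕)/(-3) - 1/70)² = ((⅕)*(-⅓) - 1/70)² = (-1/15 - 1/70)² = (-17/210)² = 289/44100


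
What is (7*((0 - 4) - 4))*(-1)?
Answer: 56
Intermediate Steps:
(7*((0 - 4) - 4))*(-1) = (7*(-4 - 4))*(-1) = (7*(-8))*(-1) = -56*(-1) = 56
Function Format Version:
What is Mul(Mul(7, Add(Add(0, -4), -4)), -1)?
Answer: 56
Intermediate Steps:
Mul(Mul(7, Add(Add(0, -4), -4)), -1) = Mul(Mul(7, Add(-4, -4)), -1) = Mul(Mul(7, -8), -1) = Mul(-56, -1) = 56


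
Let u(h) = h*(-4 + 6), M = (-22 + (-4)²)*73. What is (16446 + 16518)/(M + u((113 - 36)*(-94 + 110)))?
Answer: 16482/1013 ≈ 16.270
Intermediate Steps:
M = -438 (M = (-22 + 16)*73 = -6*73 = -438)
u(h) = 2*h (u(h) = h*2 = 2*h)
(16446 + 16518)/(M + u((113 - 36)*(-94 + 110))) = (16446 + 16518)/(-438 + 2*((113 - 36)*(-94 + 110))) = 32964/(-438 + 2*(77*16)) = 32964/(-438 + 2*1232) = 32964/(-438 + 2464) = 32964/2026 = 32964*(1/2026) = 16482/1013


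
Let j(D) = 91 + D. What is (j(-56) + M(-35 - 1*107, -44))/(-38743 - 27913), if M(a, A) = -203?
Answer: 21/8332 ≈ 0.0025204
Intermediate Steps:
(j(-56) + M(-35 - 1*107, -44))/(-38743 - 27913) = ((91 - 56) - 203)/(-38743 - 27913) = (35 - 203)/(-66656) = -168*(-1/66656) = 21/8332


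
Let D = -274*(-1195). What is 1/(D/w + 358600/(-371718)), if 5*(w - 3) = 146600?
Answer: 5449943457/55598198470 ≈ 0.098024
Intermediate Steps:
D = 327430
w = 29323 (w = 3 + (⅕)*146600 = 3 + 29320 = 29323)
1/(D/w + 358600/(-371718)) = 1/(327430/29323 + 358600/(-371718)) = 1/(327430*(1/29323) + 358600*(-1/371718)) = 1/(327430/29323 - 179300/185859) = 1/(55598198470/5449943457) = 5449943457/55598198470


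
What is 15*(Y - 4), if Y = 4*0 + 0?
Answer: -60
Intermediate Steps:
Y = 0 (Y = 0 + 0 = 0)
15*(Y - 4) = 15*(0 - 4) = 15*(-4) = -60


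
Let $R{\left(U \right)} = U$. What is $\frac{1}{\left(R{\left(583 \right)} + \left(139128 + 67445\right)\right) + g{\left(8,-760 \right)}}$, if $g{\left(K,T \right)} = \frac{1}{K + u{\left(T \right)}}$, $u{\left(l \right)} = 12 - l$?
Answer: $\frac{780}{161581681} \approx 4.8273 \cdot 10^{-6}$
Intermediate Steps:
$g{\left(K,T \right)} = \frac{1}{12 + K - T}$ ($g{\left(K,T \right)} = \frac{1}{K - \left(-12 + T\right)} = \frac{1}{12 + K - T}$)
$\frac{1}{\left(R{\left(583 \right)} + \left(139128 + 67445\right)\right) + g{\left(8,-760 \right)}} = \frac{1}{\left(583 + \left(139128 + 67445\right)\right) + \frac{1}{12 + 8 - -760}} = \frac{1}{\left(583 + 206573\right) + \frac{1}{12 + 8 + 760}} = \frac{1}{207156 + \frac{1}{780}} = \frac{1}{\frac{161581681}{780}} = \frac{780}{161581681}$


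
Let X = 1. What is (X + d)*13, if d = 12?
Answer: 169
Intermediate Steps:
(X + d)*13 = (1 + 12)*13 = 13*13 = 169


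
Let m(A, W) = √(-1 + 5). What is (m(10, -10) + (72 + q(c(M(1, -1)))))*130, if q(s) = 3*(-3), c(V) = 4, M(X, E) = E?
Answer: 8450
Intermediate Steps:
m(A, W) = 2 (m(A, W) = √4 = 2)
q(s) = -9
(m(10, -10) + (72 + q(c(M(1, -1)))))*130 = (2 + (72 - 9))*130 = (2 + 63)*130 = 65*130 = 8450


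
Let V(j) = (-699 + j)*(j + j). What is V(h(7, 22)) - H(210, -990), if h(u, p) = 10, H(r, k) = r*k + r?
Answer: 193910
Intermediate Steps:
H(r, k) = r + k*r (H(r, k) = k*r + r = r + k*r)
V(j) = 2*j*(-699 + j) (V(j) = (-699 + j)*(2*j) = 2*j*(-699 + j))
V(h(7, 22)) - H(210, -990) = 2*10*(-699 + 10) - 210*(1 - 990) = 2*10*(-689) - 210*(-989) = -13780 - 1*(-207690) = -13780 + 207690 = 193910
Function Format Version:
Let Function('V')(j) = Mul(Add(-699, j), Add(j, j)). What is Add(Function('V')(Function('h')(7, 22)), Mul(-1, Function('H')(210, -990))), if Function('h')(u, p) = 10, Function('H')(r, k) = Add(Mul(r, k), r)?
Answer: 193910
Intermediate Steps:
Function('H')(r, k) = Add(r, Mul(k, r)) (Function('H')(r, k) = Add(Mul(k, r), r) = Add(r, Mul(k, r)))
Function('V')(j) = Mul(2, j, Add(-699, j)) (Function('V')(j) = Mul(Add(-699, j), Mul(2, j)) = Mul(2, j, Add(-699, j)))
Add(Function('V')(Function('h')(7, 22)), Mul(-1, Function('H')(210, -990))) = Add(Mul(2, 10, Add(-699, 10)), Mul(-1, Mul(210, Add(1, -990)))) = Add(Mul(2, 10, -689), Mul(-1, Mul(210, -989))) = Add(-13780, Mul(-1, -207690)) = Add(-13780, 207690) = 193910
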